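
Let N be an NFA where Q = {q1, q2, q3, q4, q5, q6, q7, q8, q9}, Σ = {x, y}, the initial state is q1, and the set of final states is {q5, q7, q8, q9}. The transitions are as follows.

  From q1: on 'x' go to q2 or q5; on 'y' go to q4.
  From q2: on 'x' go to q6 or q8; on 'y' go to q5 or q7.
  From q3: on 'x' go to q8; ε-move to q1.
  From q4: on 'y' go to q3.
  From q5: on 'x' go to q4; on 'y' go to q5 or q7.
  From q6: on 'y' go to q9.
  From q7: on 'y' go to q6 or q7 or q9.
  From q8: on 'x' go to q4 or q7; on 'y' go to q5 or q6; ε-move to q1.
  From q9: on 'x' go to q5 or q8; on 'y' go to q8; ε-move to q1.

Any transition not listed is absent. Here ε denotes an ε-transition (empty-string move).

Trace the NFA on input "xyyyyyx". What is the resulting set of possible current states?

{q1, q2, q4, q5, q7, q8}

Start in {q1}.
Read 'x': q1→{q2, q5}; now {q2, q5}.
Read 'y': q2→{q5, q7}, q5→{q5, q7}; now {q5, q7}.
Read 'y': q5→{q5, q7}, q7→{q6, q7, q9}; union {q5, q6, q7, q9}; ε-closure = {q1, q5, q6, q7, q9}.
Read 'y': q1→{q4}, q5→{q5, q7}, q6→{q9}, q7→{q6, q7, q9}, q9→{q8}; union {q4, q5, q6, q7, q8, q9}; ε-closure = {q1, q4, q5, q6, q7, q8, q9}.
Read 'y': q1→{q4}, q4→{q3}, q5→{q5, q7}, q6→{q9}, q7→{q6, q7, q9}, q8→{q5, q6}, q9→{q8}; union {q3, q4, q5, q6, q7, q8, q9}; ε-closure = {q1, q3, q4, q5, q6, q7, q8, q9}.
Read 'y': q1→{q4}, q3→∅, q4→{q3}, q5→{q5, q7}, q6→{q9}, q7→{q6, q7, q9}, q8→{q5, q6}, q9→{q8}; union {q3, q4, q5, q6, q7, q8, q9}; ε-closure = {q1, q3, q4, q5, q6, q7, q8, q9}.
Read 'x': q1→{q2, q5}, q3→{q8}, q4→∅, q5→{q4}, q6→∅, q7→∅, q8→{q4, q7}, q9→{q5, q8}; union {q2, q4, q5, q7, q8}; ε-closure = {q1, q2, q4, q5, q7, q8}.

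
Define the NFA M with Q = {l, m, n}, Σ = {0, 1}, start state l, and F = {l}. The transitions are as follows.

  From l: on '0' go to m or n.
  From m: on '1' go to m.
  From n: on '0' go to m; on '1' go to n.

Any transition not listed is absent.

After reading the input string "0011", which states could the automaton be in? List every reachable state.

Start in {l}.
Read '0': {l} → {m, n}.
Read '0': {m, n} → {m}.
Read '1': {m} → {m}.
Read '1': {m} → {m}.

{m}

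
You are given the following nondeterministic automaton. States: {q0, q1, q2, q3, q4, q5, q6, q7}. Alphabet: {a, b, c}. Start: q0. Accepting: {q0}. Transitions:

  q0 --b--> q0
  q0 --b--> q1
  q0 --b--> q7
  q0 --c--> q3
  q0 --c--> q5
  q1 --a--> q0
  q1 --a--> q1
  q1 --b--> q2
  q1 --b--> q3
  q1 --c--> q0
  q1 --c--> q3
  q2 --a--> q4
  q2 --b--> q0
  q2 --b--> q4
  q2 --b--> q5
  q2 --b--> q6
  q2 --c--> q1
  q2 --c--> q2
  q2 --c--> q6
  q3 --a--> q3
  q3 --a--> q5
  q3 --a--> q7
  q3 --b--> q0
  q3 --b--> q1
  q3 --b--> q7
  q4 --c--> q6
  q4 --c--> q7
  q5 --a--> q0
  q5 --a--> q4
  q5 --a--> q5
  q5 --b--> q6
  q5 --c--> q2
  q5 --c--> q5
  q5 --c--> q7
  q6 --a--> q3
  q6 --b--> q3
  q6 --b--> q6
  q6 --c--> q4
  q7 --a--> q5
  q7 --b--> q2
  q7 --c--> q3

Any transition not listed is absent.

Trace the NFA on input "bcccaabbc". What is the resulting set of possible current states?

Start in {q0}.
Read 'b': q0→{q0, q1, q7}; now {q0, q1, q7}.
Read 'c': q0→{q3, q5}, q1→{q0, q3}, q7→{q3}; now {q0, q3, q5}.
Read 'c': q0→{q3, q5}, q3→∅, q5→{q2, q5, q7}; now {q2, q3, q5, q7}.
Read 'c': q2→{q1, q2, q6}, q3→∅, q5→{q2, q5, q7}, q7→{q3}; now {q1, q2, q3, q5, q6, q7}.
Read 'a': q1→{q0, q1}, q2→{q4}, q3→{q3, q5, q7}, q5→{q0, q4, q5}, q6→{q3}, q7→{q5}; now {q0, q1, q3, q4, q5, q7}.
Read 'a': q0→∅, q1→{q0, q1}, q3→{q3, q5, q7}, q4→∅, q5→{q0, q4, q5}, q7→{q5}; now {q0, q1, q3, q4, q5, q7}.
Read 'b': q0→{q0, q1, q7}, q1→{q2, q3}, q3→{q0, q1, q7}, q4→∅, q5→{q6}, q7→{q2}; now {q0, q1, q2, q3, q6, q7}.
Read 'b': q0→{q0, q1, q7}, q1→{q2, q3}, q2→{q0, q4, q5, q6}, q3→{q0, q1, q7}, q6→{q3, q6}, q7→{q2}; now {q0, q1, q2, q3, q4, q5, q6, q7}.
Read 'c': q0→{q3, q5}, q1→{q0, q3}, q2→{q1, q2, q6}, q3→∅, q4→{q6, q7}, q5→{q2, q5, q7}, q6→{q4}, q7→{q3}; now {q0, q1, q2, q3, q4, q5, q6, q7}.

{q0, q1, q2, q3, q4, q5, q6, q7}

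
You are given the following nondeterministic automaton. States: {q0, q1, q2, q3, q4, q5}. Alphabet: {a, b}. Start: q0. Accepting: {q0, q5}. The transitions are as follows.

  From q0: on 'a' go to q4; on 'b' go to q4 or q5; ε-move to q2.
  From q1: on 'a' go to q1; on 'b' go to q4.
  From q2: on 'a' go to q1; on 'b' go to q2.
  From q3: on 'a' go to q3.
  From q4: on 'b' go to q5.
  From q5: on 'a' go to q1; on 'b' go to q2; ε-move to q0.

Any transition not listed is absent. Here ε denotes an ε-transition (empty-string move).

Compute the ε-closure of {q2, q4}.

Begin with {q2, q4}.
No ε-moves leave this set, so the closure equals the set itself.

{q2, q4}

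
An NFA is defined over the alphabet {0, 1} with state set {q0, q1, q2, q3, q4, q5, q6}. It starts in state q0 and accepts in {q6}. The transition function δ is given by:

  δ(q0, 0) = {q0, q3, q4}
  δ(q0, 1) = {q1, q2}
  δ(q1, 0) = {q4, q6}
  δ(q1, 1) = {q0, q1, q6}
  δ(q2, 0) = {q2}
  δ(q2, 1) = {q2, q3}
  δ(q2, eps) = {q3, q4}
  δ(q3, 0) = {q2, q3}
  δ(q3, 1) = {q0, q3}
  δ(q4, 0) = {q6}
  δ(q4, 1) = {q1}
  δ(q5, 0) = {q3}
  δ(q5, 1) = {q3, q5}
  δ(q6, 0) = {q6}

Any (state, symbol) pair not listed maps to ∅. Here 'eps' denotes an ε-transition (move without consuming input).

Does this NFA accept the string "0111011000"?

Start in {q0}.
Read '0': q0→{q0, q3, q4}; now {q0, q3, q4}.
Read '1': q0→{q1, q2}, q3→{q0, q3}, q4→{q1}; union {q0, q1, q2, q3}; ε-closure = {q0, q1, q2, q3, q4}.
Read '1': q0→{q1, q2}, q1→{q0, q1, q6}, q2→{q2, q3}, q3→{q0, q3}, q4→{q1}; union {q0, q1, q2, q3, q6}; ε-closure = {q0, q1, q2, q3, q4, q6}.
Read '1': q0→{q1, q2}, q1→{q0, q1, q6}, q2→{q2, q3}, q3→{q0, q3}, q4→{q1}, q6→∅; union {q0, q1, q2, q3, q6}; ε-closure = {q0, q1, q2, q3, q4, q6}.
Read '0': q0→{q0, q3, q4}, q1→{q4, q6}, q2→{q2}, q3→{q2, q3}, q4→{q6}, q6→{q6}; now {q0, q2, q3, q4, q6}.
Read '1': q0→{q1, q2}, q2→{q2, q3}, q3→{q0, q3}, q4→{q1}, q6→∅; union {q0, q1, q2, q3}; ε-closure = {q0, q1, q2, q3, q4}.
Read '1': q0→{q1, q2}, q1→{q0, q1, q6}, q2→{q2, q3}, q3→{q0, q3}, q4→{q1}; union {q0, q1, q2, q3, q6}; ε-closure = {q0, q1, q2, q3, q4, q6}.
Read '0': q0→{q0, q3, q4}, q1→{q4, q6}, q2→{q2}, q3→{q2, q3}, q4→{q6}, q6→{q6}; now {q0, q2, q3, q4, q6}.
Read '0': q0→{q0, q3, q4}, q2→{q2}, q3→{q2, q3}, q4→{q6}, q6→{q6}; now {q0, q2, q3, q4, q6}.
Read '0': q0→{q0, q3, q4}, q2→{q2}, q3→{q2, q3}, q4→{q6}, q6→{q6}; now {q0, q2, q3, q4, q6}.
The final set {q0, q2, q3, q4, q6} contains the accepting state q6.

Yes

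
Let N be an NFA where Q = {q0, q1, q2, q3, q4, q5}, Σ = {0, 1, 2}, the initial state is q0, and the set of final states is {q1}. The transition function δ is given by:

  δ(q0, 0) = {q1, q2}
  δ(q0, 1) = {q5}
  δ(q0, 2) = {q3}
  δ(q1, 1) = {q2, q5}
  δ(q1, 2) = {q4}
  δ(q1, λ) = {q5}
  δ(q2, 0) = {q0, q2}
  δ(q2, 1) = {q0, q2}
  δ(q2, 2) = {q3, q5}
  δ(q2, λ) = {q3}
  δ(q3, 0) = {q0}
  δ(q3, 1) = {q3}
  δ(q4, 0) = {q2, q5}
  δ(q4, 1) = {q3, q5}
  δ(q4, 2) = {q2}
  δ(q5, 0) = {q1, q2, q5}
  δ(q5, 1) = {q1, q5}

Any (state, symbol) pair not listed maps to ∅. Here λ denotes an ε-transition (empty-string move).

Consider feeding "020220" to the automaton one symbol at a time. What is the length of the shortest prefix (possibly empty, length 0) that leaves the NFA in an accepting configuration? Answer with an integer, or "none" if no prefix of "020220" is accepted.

1

Start in {q0}.
Read '0': {q0} → {q1, q2, q3, q5}.
None of the earlier sets intersect F, but {q1, q2, q3, q5} does.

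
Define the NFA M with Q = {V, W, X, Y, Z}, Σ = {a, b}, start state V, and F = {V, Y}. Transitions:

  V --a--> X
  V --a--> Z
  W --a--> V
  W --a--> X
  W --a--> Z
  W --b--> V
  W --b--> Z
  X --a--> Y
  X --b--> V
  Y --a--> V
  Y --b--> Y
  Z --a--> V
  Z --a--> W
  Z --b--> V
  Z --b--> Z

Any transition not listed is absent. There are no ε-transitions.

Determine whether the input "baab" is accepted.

Start in {V}.
Read 'b': {V} → ∅.
The set is empty and remains empty for the remaining 3 symbols.
The final set ∅ contains no accepting state.

No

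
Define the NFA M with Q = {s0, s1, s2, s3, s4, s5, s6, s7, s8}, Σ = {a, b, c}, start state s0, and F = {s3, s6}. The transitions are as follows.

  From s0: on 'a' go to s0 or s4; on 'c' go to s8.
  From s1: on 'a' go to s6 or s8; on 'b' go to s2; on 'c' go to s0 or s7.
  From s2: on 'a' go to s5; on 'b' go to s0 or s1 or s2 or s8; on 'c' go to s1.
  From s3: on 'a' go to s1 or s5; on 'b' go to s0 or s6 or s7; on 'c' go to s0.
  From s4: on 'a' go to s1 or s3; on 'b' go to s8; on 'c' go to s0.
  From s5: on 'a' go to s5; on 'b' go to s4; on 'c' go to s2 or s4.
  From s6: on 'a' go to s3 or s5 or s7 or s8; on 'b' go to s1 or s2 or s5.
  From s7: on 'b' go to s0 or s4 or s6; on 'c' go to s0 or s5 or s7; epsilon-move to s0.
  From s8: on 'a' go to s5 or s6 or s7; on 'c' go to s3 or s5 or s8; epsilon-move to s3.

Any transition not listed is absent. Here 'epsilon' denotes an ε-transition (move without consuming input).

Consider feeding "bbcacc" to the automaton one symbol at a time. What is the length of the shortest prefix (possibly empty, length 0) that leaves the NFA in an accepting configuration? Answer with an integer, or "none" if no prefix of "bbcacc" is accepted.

none

Start in {s0}.
Read 'b': s0→∅; now ∅.
The set is empty and remains empty for the remaining 5 symbols.
No reachable set along the way intersects F.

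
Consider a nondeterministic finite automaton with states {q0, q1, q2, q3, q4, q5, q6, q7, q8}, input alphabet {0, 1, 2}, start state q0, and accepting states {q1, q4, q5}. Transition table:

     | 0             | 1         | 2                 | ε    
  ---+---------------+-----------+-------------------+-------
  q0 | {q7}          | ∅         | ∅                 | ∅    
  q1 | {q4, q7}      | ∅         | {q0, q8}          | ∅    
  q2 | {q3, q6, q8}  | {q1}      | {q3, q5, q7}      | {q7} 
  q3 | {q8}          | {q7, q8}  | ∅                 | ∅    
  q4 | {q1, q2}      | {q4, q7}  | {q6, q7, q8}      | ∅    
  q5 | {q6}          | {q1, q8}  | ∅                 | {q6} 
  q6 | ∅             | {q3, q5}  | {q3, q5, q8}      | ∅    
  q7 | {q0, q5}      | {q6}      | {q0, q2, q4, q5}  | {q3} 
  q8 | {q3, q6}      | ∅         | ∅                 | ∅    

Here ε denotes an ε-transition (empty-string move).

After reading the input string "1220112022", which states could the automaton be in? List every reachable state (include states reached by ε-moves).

∅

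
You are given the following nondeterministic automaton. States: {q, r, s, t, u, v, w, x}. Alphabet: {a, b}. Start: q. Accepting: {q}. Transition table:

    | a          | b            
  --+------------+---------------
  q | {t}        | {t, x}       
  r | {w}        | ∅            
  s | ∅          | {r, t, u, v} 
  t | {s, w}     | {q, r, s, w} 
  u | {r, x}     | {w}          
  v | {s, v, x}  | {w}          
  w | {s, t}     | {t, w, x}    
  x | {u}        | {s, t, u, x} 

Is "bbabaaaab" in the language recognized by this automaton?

Yes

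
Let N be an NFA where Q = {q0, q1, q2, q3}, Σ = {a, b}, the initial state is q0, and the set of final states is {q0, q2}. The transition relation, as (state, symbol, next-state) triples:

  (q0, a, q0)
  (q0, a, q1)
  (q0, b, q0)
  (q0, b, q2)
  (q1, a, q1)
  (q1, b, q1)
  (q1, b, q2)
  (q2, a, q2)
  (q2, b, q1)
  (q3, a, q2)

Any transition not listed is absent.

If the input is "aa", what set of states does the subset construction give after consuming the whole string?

{q0, q1}

Start in {q0}.
Read 'a': {q0} → {q0, q1}.
Read 'a': {q0, q1} → {q0, q1}.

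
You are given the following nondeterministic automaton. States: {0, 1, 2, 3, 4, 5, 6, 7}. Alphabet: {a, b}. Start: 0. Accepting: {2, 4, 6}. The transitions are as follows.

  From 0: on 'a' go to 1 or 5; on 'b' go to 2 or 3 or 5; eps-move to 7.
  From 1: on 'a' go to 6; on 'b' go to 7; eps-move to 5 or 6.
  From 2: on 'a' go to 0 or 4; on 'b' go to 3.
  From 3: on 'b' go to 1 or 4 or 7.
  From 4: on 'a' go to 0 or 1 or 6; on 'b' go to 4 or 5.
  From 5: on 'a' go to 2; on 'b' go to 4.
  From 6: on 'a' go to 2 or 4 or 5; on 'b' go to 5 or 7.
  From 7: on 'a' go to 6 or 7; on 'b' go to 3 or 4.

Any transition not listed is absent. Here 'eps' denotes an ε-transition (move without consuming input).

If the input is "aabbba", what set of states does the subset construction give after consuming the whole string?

{0, 1, 2, 4, 5, 6, 7}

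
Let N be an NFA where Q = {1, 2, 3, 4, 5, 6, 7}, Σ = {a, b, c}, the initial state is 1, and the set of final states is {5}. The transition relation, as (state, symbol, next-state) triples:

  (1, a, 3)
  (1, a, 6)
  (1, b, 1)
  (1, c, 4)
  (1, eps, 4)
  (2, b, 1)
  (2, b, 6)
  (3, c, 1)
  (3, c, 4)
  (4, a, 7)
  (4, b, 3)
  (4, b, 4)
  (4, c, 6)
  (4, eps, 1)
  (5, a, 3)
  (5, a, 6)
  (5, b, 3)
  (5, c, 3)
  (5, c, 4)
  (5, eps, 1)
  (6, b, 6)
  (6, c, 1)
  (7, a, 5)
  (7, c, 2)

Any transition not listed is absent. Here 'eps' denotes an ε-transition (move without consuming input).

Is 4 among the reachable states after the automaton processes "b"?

Start: ε-closure({1}) = {1, 4}.
Read 'b': {1, 4} → {1, 3, 4}.
State 4 is in {1, 3, 4}.

Yes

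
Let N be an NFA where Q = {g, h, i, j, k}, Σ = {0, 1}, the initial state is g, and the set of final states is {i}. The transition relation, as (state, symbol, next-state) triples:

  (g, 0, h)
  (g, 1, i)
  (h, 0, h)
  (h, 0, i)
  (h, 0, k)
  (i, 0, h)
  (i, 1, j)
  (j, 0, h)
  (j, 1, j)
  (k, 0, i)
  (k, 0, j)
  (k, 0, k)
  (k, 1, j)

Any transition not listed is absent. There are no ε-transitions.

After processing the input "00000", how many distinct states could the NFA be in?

Start in {g}.
Read '0': g→{h}; now {h}.
Read '0': h→{h, i, k}; now {h, i, k}.
Read '0': h→{h, i, k}, i→{h}, k→{i, j, k}; now {h, i, j, k}.
Read '0': h→{h, i, k}, i→{h}, j→{h}, k→{i, j, k}; now {h, i, j, k}.
Read '0': h→{h, i, k}, i→{h}, j→{h}, k→{i, j, k}; now {h, i, j, k}.
That set has 4 states.

4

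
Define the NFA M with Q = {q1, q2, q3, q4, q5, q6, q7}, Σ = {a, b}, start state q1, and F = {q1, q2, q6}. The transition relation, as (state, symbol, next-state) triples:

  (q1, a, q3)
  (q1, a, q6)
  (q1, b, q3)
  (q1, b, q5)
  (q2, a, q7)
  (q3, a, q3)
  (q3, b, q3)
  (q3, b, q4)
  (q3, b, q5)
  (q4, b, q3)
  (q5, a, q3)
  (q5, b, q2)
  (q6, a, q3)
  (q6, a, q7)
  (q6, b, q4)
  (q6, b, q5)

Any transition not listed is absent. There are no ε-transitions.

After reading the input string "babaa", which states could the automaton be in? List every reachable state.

{q3}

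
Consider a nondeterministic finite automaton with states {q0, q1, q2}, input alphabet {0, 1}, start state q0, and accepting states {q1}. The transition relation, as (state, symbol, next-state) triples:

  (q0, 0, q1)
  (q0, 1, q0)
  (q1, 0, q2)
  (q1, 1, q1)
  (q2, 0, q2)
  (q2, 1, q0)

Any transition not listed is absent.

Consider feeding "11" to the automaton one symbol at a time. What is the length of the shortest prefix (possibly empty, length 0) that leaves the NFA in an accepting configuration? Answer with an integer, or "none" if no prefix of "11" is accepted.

none

Start in {q0}.
Read '1': q0→{q0}; now {q0}.
Read '1': q0→{q0}; now {q0}.
No reachable set along the way intersects F.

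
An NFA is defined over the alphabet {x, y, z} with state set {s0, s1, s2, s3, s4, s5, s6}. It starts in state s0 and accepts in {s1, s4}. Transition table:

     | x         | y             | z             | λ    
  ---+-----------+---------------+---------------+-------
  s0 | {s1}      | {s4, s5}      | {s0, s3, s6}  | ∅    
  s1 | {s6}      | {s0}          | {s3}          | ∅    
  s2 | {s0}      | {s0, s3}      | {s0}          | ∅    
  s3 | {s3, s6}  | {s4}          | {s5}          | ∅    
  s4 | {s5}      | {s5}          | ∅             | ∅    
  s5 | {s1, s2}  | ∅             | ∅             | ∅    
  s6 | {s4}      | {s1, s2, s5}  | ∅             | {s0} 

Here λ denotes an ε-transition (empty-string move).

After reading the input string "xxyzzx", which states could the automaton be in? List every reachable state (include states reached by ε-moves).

{s0, s1, s2, s3, s4, s6}

Start in {s0}.
Read 'x': s0→{s1}; now {s1}.
Read 'x': s1→{s6}; union {s6}; ε-closure = {s0, s6}.
Read 'y': s0→{s4, s5}, s6→{s1, s2, s5}; now {s1, s2, s4, s5}.
Read 'z': s1→{s3}, s2→{s0}, s4→∅, s5→∅; now {s0, s3}.
Read 'z': s0→{s0, s3, s6}, s3→{s5}; now {s0, s3, s5, s6}.
Read 'x': s0→{s1}, s3→{s3, s6}, s5→{s1, s2}, s6→{s4}; union {s1, s2, s3, s4, s6}; ε-closure = {s0, s1, s2, s3, s4, s6}.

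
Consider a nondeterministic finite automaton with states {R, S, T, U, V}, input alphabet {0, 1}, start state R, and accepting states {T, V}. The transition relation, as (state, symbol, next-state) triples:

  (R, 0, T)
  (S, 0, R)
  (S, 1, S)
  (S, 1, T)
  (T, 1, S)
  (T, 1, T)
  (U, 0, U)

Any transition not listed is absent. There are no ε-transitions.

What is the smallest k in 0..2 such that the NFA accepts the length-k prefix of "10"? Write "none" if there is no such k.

none

Start in {R}.
Read '1': R→∅; now ∅.
The set is empty and remains empty for the remaining 1 symbol.
No reachable set along the way intersects F.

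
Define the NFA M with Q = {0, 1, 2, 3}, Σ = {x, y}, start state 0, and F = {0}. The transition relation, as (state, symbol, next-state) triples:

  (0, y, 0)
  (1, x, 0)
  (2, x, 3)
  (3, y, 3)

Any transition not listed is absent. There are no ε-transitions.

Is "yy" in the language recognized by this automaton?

Yes

Start in {0}.
Read 'y': {0} → {0}.
Read 'y': {0} → {0}.
The final set {0} contains the accepting state 0.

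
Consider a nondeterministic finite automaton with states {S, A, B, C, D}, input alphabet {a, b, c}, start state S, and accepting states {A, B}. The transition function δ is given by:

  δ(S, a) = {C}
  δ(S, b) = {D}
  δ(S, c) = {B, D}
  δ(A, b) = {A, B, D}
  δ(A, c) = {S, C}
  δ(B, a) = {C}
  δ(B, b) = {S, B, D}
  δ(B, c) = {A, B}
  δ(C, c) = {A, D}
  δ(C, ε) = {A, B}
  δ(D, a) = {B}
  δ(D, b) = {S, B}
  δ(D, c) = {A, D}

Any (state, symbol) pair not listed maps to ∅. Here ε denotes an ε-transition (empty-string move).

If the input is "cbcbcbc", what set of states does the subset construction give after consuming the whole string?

Start in {S}.
Read 'c': {S} → {B, D}.
Read 'b': {B, D} → {S, B, D}.
Read 'c': {S, B, D} → {A, B, D}.
Read 'b': {A, B, D} → {S, A, B, D}.
Read 'c': {S, A, B, D} → {S, A, B, C, D}.
Read 'b': {S, A, B, C, D} → {S, A, B, D}.
Read 'c': {S, A, B, D} → {S, A, B, C, D}.

{S, A, B, C, D}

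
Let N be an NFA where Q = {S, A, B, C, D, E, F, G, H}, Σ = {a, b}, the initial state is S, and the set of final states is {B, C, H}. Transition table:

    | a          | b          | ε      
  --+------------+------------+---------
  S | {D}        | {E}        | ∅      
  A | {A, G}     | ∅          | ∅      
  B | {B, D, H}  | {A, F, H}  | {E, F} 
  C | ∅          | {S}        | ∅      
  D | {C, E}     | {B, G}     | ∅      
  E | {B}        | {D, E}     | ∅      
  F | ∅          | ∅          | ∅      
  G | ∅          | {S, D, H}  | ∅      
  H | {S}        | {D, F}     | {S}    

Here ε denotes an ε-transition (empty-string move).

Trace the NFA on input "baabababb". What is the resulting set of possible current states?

Start in {S}.
Read 'b': S→{E}; now {E}.
Read 'a': E→{B}; union {B}; ε-closure = {B, E, F}.
Read 'a': B→{B, D, H}, E→{B}, F→∅; union {B, D, H}; ε-closure = {S, B, D, E, F, H}.
Read 'b': S→{E}, B→{A, F, H}, D→{B, G}, E→{D, E}, F→∅, H→{D, F}; union {A, B, D, E, F, G, H}; ε-closure = {S, A, B, D, E, F, G, H}.
Read 'a': S→{D}, A→{A, G}, B→{B, D, H}, D→{C, E}, E→{B}, F→∅, G→∅, H→{S}; union {S, A, B, C, D, E, G, H}; ε-closure = {S, A, B, C, D, E, F, G, H}.
Read 'b': S→{E}, A→∅, B→{A, F, H}, C→{S}, D→{B, G}, E→{D, E}, F→∅, G→{S, D, H}, H→{D, F}; now {S, A, B, D, E, F, G, H}.
Read 'a': S→{D}, A→{A, G}, B→{B, D, H}, D→{C, E}, E→{B}, F→∅, G→∅, H→{S}; union {S, A, B, C, D, E, G, H}; ε-closure = {S, A, B, C, D, E, F, G, H}.
Read 'b': S→{E}, A→∅, B→{A, F, H}, C→{S}, D→{B, G}, E→{D, E}, F→∅, G→{S, D, H}, H→{D, F}; now {S, A, B, D, E, F, G, H}.
Read 'b': S→{E}, A→∅, B→{A, F, H}, D→{B, G}, E→{D, E}, F→∅, G→{S, D, H}, H→{D, F}; now {S, A, B, D, E, F, G, H}.

{S, A, B, D, E, F, G, H}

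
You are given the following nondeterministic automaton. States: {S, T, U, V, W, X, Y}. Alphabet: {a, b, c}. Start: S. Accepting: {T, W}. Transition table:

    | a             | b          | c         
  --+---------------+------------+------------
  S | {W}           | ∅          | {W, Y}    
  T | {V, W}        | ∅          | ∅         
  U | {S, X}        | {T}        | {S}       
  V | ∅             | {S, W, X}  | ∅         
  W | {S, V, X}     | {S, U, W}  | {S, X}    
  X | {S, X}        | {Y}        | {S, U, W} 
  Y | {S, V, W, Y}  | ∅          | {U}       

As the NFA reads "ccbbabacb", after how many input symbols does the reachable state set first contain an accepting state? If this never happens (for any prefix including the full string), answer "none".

1

Start in {S}.
Read 'c': S→{W, Y}; now {W, Y}.
None of the earlier sets intersect F, but {W, Y} does.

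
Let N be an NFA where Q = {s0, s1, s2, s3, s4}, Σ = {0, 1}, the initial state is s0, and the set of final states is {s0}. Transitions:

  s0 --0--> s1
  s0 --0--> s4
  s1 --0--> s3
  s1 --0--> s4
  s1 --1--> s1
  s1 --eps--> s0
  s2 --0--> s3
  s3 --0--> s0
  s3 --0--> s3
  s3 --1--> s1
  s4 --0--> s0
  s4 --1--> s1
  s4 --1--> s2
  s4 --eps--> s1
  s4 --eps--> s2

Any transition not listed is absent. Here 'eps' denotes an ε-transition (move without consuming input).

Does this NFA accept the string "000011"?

Start in {s0}.
Read '0': {s0} → {s0, s1, s2, s4}.
Read '0': {s0, s1, s2, s4} → {s0, s1, s2, s3, s4}.
Read '0': {s0, s1, s2, s3, s4} → {s0, s1, s2, s3, s4}.
Read '0': {s0, s1, s2, s3, s4} → {s0, s1, s2, s3, s4}.
Read '1': {s0, s1, s2, s3, s4} → {s0, s1, s2}.
Read '1': {s0, s1, s2} → {s0, s1}.
The final set {s0, s1} contains the accepting state s0.

Yes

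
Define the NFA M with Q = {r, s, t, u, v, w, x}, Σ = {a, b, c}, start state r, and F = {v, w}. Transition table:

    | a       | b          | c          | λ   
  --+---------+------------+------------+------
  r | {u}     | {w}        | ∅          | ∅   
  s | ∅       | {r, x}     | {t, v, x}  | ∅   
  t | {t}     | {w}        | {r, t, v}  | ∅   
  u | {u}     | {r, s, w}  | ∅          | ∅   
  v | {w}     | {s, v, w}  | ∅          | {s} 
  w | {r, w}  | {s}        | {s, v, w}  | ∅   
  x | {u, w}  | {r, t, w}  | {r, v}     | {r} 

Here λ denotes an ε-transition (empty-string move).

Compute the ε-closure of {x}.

{r, x}

Begin with {x}.
ε-move x → r; add r.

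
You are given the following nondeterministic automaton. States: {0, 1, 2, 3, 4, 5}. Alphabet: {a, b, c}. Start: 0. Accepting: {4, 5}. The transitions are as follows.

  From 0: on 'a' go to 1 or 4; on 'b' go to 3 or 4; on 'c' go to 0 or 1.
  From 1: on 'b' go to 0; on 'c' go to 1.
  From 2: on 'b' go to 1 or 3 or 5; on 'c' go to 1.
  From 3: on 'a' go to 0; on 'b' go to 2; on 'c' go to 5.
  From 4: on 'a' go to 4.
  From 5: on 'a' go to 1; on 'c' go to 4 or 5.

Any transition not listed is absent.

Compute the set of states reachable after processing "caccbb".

Start in {0}.
Read 'c': {0} → {0, 1}.
Read 'a': {0, 1} → {1, 4}.
Read 'c': {1, 4} → {1}.
Read 'c': {1} → {1}.
Read 'b': {1} → {0}.
Read 'b': {0} → {3, 4}.

{3, 4}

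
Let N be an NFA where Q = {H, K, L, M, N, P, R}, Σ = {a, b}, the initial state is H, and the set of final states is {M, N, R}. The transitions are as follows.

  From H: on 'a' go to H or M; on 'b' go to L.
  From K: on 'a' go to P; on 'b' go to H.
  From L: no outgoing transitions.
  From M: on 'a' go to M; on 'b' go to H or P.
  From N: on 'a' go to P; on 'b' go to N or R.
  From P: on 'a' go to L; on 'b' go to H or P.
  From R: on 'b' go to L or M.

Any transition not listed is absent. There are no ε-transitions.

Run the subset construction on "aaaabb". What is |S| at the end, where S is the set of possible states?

3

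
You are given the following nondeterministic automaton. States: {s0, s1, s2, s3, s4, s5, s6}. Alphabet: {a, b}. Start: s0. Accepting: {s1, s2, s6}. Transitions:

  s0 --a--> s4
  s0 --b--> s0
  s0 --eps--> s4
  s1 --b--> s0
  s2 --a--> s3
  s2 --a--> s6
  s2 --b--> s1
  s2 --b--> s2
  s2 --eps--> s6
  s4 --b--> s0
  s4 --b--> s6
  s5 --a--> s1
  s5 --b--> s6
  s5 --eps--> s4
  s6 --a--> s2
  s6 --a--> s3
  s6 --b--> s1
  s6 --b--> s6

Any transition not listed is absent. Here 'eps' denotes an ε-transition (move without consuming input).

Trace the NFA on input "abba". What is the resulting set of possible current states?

Start: ε-closure({s0}) = {s0, s4}.
Read 'a': {s0, s4} → {s4}.
Read 'b': {s4} → {s0, s4, s6}.
Read 'b': {s0, s4, s6} → {s0, s1, s4, s6}.
Read 'a': {s0, s1, s4, s6} → {s2, s3, s4, s6}.

{s2, s3, s4, s6}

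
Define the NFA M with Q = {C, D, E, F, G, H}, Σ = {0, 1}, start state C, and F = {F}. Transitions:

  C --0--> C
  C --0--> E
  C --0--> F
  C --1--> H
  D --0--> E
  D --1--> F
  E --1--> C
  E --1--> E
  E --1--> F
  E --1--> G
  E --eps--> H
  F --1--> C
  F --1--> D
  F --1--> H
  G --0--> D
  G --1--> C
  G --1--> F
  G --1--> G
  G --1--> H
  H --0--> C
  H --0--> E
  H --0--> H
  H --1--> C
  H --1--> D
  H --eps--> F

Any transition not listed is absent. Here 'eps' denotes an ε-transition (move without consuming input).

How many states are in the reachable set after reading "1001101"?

6

Start in {C}.
Read '1': {C} → {F, H}.
Read '0': {F, H} → {C, E, F, H}.
Read '0': {C, E, F, H} → {C, E, F, H}.
Read '1': {C, E, F, H} → {C, D, E, F, G, H}.
Read '1': {C, D, E, F, G, H} → {C, D, E, F, G, H}.
Read '0': {C, D, E, F, G, H} → {C, D, E, F, H}.
Read '1': {C, D, E, F, H} → {C, D, E, F, G, H}.
That set has 6 states.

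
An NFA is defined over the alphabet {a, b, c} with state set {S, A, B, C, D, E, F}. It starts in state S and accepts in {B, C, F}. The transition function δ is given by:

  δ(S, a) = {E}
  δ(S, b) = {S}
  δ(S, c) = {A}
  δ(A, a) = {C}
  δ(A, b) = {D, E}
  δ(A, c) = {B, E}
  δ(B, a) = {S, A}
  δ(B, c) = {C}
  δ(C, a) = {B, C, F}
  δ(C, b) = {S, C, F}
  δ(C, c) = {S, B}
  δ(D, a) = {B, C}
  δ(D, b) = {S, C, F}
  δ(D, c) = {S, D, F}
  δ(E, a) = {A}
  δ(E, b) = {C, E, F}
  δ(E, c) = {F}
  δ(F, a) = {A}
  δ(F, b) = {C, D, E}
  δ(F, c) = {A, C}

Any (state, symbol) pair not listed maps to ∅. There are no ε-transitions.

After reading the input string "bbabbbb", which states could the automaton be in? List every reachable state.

{S, C, D, E, F}

Start in {S}.
Read 'b': S→{S}; now {S}.
Read 'b': S→{S}; now {S}.
Read 'a': S→{E}; now {E}.
Read 'b': E→{C, E, F}; now {C, E, F}.
Read 'b': C→{S, C, F}, E→{C, E, F}, F→{C, D, E}; now {S, C, D, E, F}.
Read 'b': S→{S}, C→{S, C, F}, D→{S, C, F}, E→{C, E, F}, F→{C, D, E}; now {S, C, D, E, F}.
Read 'b': S→{S}, C→{S, C, F}, D→{S, C, F}, E→{C, E, F}, F→{C, D, E}; now {S, C, D, E, F}.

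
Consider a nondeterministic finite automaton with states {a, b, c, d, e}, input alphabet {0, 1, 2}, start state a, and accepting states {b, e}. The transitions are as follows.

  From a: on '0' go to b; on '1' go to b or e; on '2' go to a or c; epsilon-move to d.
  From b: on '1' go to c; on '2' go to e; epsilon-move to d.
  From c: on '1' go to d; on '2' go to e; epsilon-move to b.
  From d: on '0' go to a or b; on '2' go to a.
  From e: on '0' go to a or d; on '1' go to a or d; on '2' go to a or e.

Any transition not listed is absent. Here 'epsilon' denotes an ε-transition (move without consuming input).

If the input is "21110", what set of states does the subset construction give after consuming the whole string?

Start: ε-closure({a}) = {a, d}.
Read '2': {a, d} → {a, b, c, d}.
Read '1': {a, b, c, d} → {b, c, d, e}.
Read '1': {b, c, d, e} → {a, b, c, d}.
Read '1': {a, b, c, d} → {b, c, d, e}.
Read '0': {b, c, d, e} → {a, b, d}.

{a, b, d}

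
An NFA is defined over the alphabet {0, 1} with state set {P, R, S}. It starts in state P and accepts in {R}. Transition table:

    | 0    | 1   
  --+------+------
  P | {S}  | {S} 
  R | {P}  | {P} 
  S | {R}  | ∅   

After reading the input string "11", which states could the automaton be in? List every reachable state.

Start in {P}.
Read '1': {P} → {S}.
Read '1': {S} → ∅.

∅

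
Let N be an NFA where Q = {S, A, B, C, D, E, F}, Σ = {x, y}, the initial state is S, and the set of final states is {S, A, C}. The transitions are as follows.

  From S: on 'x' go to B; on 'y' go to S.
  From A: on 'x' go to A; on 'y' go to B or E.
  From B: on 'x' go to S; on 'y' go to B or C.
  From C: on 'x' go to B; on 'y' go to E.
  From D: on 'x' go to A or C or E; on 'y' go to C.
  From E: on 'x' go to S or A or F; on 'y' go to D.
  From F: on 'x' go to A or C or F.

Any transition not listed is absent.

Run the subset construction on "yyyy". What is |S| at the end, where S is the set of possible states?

Start in {S}.
Read 'y': S→{S}; now {S}.
Read 'y': S→{S}; now {S}.
Read 'y': S→{S}; now {S}.
Read 'y': S→{S}; now {S}.
That set has 1 state.

1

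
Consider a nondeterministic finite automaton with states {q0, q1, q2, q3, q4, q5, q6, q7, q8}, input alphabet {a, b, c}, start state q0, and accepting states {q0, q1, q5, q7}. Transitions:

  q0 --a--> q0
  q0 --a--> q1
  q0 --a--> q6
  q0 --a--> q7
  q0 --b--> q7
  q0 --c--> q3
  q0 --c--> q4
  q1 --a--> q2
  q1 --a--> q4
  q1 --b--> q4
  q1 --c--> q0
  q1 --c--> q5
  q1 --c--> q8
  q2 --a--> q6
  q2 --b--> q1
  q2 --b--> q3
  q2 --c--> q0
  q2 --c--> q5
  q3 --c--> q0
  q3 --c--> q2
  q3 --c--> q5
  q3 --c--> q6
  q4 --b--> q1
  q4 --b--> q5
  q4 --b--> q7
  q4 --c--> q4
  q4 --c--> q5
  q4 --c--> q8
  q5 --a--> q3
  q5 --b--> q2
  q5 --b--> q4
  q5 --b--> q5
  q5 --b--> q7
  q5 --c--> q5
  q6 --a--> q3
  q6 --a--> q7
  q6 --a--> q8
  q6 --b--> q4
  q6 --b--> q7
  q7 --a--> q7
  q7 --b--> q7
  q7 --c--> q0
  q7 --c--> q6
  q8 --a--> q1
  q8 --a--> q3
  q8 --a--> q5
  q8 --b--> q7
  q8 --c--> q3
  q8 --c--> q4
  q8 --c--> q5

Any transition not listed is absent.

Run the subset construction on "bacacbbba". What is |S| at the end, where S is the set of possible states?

5

Start in {q0}.
Read 'b': {q0} → {q7}.
Read 'a': {q7} → {q7}.
Read 'c': {q7} → {q0, q6}.
Read 'a': {q0, q6} → {q0, q1, q3, q6, q7, q8}.
Read 'c': {q0, q1, q3, q6, q7, q8} → {q0, q2, q3, q4, q5, q6, q8}.
Read 'b': {q0, q2, q3, q4, q5, q6, q8} → {q1, q2, q3, q4, q5, q7}.
Read 'b': {q1, q2, q3, q4, q5, q7} → {q1, q2, q3, q4, q5, q7}.
Read 'b': {q1, q2, q3, q4, q5, q7} → {q1, q2, q3, q4, q5, q7}.
Read 'a': {q1, q2, q3, q4, q5, q7} → {q2, q3, q4, q6, q7}.
That set has 5 states.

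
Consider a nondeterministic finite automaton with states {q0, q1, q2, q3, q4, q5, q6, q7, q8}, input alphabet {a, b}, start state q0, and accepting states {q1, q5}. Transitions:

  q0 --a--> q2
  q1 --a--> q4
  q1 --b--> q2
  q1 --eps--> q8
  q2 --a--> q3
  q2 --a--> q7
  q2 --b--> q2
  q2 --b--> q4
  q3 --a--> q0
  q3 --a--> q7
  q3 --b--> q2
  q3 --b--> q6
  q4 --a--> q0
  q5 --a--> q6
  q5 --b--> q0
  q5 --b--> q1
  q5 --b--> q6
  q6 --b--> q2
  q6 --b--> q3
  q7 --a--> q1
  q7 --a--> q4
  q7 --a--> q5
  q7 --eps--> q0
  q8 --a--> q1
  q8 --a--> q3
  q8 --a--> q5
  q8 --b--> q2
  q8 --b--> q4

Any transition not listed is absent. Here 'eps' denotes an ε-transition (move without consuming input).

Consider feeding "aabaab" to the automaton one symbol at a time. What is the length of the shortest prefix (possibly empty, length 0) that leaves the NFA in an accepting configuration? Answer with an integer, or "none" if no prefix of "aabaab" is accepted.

5

Start in {q0}.
Read 'a': {q0} → {q2}.
Read 'a': {q2} → {q0, q3, q7}.
Read 'b': {q0, q3, q7} → {q2, q6}.
Read 'a': {q2, q6} → {q0, q3, q7}.
Read 'a': {q0, q3, q7} → {q0, q1, q2, q4, q5, q7, q8}.
None of the earlier sets intersect F, but {q0, q1, q2, q4, q5, q7, q8} does.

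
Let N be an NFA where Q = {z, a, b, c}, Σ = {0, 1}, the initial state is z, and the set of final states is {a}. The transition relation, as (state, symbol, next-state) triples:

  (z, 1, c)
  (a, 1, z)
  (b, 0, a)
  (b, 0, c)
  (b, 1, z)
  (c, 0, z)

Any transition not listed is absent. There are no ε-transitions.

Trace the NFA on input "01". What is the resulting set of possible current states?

∅

Start in {z}.
Read '0': z→∅; now ∅.
The set is empty and remains empty for the remaining 1 symbol.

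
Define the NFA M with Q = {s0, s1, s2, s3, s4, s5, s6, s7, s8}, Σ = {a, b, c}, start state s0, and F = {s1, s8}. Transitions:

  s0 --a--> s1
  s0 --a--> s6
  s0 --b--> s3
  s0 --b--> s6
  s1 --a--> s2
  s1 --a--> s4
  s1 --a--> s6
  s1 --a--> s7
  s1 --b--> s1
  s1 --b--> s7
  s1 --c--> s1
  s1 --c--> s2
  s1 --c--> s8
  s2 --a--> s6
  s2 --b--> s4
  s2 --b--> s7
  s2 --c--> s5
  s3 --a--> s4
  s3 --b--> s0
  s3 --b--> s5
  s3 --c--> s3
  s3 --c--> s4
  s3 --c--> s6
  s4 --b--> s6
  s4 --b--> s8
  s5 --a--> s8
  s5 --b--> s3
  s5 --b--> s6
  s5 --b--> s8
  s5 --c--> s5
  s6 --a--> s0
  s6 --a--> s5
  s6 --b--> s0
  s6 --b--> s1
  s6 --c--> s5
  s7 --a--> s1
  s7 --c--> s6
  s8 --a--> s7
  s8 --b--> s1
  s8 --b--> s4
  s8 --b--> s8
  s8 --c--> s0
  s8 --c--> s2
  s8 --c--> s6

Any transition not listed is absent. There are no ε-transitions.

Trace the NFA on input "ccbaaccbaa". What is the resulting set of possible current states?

∅

Start in {s0}.
Read 'c': {s0} → ∅.
The set is empty and remains empty for the remaining 9 symbols.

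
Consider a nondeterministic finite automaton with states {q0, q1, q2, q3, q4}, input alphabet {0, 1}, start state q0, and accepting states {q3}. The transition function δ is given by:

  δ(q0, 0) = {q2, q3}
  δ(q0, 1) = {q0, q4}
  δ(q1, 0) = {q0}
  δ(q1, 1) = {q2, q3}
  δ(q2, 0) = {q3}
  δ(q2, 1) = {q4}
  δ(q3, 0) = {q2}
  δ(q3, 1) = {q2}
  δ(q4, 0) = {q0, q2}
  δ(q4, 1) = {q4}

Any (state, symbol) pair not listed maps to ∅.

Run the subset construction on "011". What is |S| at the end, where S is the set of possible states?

Start in {q0}.
Read '0': q0→{q2, q3}; now {q2, q3}.
Read '1': q2→{q4}, q3→{q2}; now {q2, q4}.
Read '1': q2→{q4}, q4→{q4}; now {q4}.
That set has 1 state.

1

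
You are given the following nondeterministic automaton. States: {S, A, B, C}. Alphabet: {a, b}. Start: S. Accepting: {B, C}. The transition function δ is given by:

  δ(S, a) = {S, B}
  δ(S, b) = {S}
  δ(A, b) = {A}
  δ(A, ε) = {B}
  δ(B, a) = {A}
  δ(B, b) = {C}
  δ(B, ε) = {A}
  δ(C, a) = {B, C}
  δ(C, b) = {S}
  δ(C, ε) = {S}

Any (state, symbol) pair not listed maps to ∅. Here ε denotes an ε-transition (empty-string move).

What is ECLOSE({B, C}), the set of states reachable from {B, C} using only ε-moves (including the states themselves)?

{S, A, B, C}

Begin with {B, C}.
ε-move C → S; add S.
ε-move B → A; add A.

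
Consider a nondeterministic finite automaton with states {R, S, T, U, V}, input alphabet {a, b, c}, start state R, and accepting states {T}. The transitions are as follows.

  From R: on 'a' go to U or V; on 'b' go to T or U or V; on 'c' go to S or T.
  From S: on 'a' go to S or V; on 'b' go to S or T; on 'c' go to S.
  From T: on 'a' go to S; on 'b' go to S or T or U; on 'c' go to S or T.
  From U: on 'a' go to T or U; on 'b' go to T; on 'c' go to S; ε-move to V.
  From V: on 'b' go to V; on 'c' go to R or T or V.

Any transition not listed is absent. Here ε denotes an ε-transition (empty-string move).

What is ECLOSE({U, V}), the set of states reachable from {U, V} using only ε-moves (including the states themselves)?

{U, V}

Begin with {U, V}.
No ε-moves leave this set, so the closure equals the set itself.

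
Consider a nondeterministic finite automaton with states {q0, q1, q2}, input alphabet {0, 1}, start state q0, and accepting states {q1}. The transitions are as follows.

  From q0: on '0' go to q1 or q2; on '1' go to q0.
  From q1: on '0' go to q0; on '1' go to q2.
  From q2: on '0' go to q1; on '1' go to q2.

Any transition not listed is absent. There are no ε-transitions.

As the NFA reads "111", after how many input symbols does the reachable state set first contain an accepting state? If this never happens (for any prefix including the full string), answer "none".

Start in {q0}.
Read '1': q0→{q0}; now {q0}.
Read '1': q0→{q0}; now {q0}.
Read '1': q0→{q0}; now {q0}.
No reachable set along the way intersects F.

none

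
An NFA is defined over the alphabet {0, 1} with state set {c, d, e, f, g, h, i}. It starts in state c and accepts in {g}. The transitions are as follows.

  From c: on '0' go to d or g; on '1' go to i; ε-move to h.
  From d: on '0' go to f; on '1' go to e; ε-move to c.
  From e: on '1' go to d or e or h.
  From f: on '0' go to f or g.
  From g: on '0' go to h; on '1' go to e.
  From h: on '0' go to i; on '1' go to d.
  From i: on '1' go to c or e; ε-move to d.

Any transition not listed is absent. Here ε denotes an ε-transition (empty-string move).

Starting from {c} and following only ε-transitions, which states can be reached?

{c, h}

Begin with {c}.
ε-move c → h; add h.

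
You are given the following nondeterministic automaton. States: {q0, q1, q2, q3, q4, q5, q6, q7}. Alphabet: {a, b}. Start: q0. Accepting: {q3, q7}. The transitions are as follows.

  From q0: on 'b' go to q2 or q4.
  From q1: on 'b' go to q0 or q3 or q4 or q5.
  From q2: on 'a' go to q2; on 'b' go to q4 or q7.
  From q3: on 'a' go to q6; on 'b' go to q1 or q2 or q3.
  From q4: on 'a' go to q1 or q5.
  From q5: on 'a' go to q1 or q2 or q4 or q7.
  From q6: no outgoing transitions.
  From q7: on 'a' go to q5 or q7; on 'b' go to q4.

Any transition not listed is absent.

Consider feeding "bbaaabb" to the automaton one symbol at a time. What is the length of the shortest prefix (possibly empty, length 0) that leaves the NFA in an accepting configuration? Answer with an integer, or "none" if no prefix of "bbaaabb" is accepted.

2

Start in {q0}.
Read 'b': q0→{q2, q4}; now {q2, q4}.
Read 'b': q2→{q4, q7}, q4→∅; now {q4, q7}.
None of the earlier sets intersect F, but {q4, q7} does.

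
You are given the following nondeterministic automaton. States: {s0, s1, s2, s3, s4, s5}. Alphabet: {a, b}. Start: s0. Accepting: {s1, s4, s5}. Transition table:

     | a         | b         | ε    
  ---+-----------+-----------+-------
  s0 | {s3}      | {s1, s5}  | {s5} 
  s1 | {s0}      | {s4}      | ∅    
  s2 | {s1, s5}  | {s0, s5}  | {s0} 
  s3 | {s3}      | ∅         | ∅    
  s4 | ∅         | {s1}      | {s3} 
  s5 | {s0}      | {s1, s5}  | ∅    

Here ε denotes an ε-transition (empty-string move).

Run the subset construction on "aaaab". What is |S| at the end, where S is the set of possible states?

Start: ε-closure({s0}) = {s0, s5}.
Read 'a': s0→{s3}, s5→{s0}; union {s0, s3}; ε-closure = {s0, s3, s5}.
Read 'a': s0→{s3}, s3→{s3}, s5→{s0}; union {s0, s3}; ε-closure = {s0, s3, s5}.
Read 'a': s0→{s3}, s3→{s3}, s5→{s0}; union {s0, s3}; ε-closure = {s0, s3, s5}.
Read 'a': s0→{s3}, s3→{s3}, s5→{s0}; union {s0, s3}; ε-closure = {s0, s3, s5}.
Read 'b': s0→{s1, s5}, s3→∅, s5→{s1, s5}; now {s1, s5}.
That set has 2 states.

2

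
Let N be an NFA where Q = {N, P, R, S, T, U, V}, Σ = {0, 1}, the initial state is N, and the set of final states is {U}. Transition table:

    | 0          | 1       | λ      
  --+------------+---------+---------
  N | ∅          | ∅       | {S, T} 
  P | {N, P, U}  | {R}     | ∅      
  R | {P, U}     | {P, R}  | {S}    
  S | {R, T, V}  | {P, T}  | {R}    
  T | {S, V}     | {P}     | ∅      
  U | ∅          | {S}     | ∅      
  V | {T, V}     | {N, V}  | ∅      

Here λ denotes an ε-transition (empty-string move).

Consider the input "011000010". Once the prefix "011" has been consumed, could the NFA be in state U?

Start: ε-closure({N}) = {N, R, S, T}.
Read '0': N→∅, R→{P, U}, S→{R, T, V}, T→{S, V}; now {P, R, S, T, U, V}.
Read '1': P→{R}, R→{P, R}, S→{P, T}, T→{P}, U→{S}, V→{N, V}; now {N, P, R, S, T, V}.
Read '1': N→∅, P→{R}, R→{P, R}, S→{P, T}, T→{P}, V→{N, V}; union {N, P, R, T, V}; ε-closure = {N, P, R, S, T, V}.
State U is not in {N, P, R, S, T, V}.

No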